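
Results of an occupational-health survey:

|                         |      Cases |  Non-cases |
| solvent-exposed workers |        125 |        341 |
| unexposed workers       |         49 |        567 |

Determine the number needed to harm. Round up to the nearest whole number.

6

risk, solvent-exposed workers = 125/466 = 0.268240
risk, unexposed workers = 49/616 = 0.079545
absolute risk difference = 0.188695
1 / 0.188695 = 5.300 → round up → 6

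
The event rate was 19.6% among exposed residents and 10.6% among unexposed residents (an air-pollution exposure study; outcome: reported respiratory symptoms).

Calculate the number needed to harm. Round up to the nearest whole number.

12

absolute risk difference = 0.090000
1 / 0.090000 = 11.111 → round up → 12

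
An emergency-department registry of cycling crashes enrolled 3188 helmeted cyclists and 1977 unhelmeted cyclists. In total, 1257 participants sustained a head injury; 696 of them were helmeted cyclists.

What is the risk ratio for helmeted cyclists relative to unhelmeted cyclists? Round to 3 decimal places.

helmeted cyclists without the outcome: 3188 − 696 = 2492
unhelmeted cyclists with the outcome: 1257 − 696 = 561
unhelmeted cyclists without the outcome: 1977 − 561 = 1416
risk, helmeted cyclists = 696/3188 = 0.2183
risk, unhelmeted cyclists = 561/1977 = 0.2838
RR = 0.2183 / 0.2838 = 0.769

RR ≈ 0.769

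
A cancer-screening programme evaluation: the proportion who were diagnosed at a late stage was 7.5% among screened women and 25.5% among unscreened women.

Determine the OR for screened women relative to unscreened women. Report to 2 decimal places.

OR = 0.24

odds, screened women = 0.0750/0.9250 = 0.0811
odds, unscreened women = 0.2550/0.7450 = 0.3423
OR = 0.0811 / 0.3423 = 0.24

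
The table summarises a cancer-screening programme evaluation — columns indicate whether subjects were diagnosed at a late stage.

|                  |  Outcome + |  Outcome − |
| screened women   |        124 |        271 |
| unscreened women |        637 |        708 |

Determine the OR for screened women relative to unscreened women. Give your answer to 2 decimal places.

OR = 0.51

odds, screened women = 124/271 = 0.4576
odds, unscreened women = 637/708 = 0.8997
OR = 0.4576 / 0.8997 = 0.51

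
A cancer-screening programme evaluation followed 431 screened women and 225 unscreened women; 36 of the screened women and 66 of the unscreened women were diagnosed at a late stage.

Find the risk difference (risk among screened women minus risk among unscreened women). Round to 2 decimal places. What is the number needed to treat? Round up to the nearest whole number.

RD = -0.21; NNT = 5

risk, screened women = 36/431 = 0.0835
risk, unscreened women = 66/225 = 0.2933
risk difference = 0.0835 − 0.2933 = -0.21
absolute risk difference = 0.209807
1 / 0.209807 = 4.766 → round up → 5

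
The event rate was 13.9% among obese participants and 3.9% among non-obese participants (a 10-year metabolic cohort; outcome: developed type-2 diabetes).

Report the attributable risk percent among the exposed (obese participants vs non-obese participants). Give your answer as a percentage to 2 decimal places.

AR% = (0.13900 − 0.03900) / 0.13900 = 0.7194 → 71.94%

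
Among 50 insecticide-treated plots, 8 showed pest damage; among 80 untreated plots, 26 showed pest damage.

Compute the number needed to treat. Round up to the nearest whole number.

risk, insecticide-treated plots = 8/50 = 0.160000
risk, untreated plots = 26/80 = 0.325000
absolute risk difference = 0.165000
1 / 0.165000 = 6.061 → round up → 7

7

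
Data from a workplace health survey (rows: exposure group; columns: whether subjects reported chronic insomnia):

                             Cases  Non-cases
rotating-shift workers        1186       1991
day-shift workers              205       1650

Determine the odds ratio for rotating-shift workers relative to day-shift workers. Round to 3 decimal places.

OR = (1186 × 1650) / (1991 × 205) = 1956900/408155 ≈ 4.795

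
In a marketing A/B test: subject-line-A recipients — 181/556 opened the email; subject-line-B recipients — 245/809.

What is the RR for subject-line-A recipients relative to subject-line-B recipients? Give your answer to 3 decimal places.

risk, subject-line-A recipients = 181/556 = 0.3255
risk, subject-line-B recipients = 245/809 = 0.3028
RR = 0.3255 / 0.3028 = 1.075

1.075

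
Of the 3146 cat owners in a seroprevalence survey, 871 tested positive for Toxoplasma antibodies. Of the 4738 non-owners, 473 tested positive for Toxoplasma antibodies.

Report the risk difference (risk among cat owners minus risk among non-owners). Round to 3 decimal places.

risk, cat owners = 871/3146 = 0.2769
risk, non-owners = 473/4738 = 0.0998
risk difference = 0.2769 − 0.0998 = 0.177

0.177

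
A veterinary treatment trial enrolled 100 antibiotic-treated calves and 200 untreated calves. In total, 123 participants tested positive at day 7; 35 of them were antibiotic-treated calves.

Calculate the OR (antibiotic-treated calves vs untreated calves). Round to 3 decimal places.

0.685

antibiotic-treated calves without the outcome: 100 − 35 = 65
untreated calves with the outcome: 123 − 35 = 88
untreated calves without the outcome: 200 − 88 = 112
OR = (35 × 112) / (65 × 88) = 3920/5720 ≈ 0.685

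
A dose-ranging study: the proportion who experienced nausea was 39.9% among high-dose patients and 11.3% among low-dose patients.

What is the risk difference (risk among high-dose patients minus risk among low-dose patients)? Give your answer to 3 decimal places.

risk difference = 0.3990 − 0.1130 = 0.286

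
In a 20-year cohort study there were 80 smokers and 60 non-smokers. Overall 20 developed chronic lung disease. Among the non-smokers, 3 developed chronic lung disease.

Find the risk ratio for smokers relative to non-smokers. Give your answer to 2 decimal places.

smokers with the outcome: 20 − 3 = 17
smokers without the outcome: 80 − 17 = 63
non-smokers without the outcome: 60 − 3 = 57
risk, smokers = 17/80 = 0.2125
risk, non-smokers = 3/60 = 0.0500
RR = 0.2125 / 0.0500 = 4.25

RR = 4.25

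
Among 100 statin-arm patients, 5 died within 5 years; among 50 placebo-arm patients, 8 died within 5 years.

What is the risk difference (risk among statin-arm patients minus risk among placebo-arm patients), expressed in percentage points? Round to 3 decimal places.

risk, statin-arm patients = 5/100 = 0.0500
risk, placebo-arm patients = 8/50 = 0.1600
risk difference = 0.0500 − 0.1600 = -0.1100 → -11.000 percentage points

-11.000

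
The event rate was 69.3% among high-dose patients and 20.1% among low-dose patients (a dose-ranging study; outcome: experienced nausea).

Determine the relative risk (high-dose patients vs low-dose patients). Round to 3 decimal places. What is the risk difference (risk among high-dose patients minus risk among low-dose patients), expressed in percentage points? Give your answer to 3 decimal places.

RR = 0.6930 / 0.2010 = 3.448
risk difference = 0.6930 − 0.2010 = 0.4920 → 49.200 percentage points

RR = 3.448; RD = 49.200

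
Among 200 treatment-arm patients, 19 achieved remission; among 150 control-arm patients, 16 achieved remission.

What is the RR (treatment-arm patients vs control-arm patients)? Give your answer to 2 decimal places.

RR = 0.89

risk, treatment-arm patients = 19/200 = 0.0950
risk, control-arm patients = 16/150 = 0.1067
RR = 0.0950 / 0.1067 = 0.89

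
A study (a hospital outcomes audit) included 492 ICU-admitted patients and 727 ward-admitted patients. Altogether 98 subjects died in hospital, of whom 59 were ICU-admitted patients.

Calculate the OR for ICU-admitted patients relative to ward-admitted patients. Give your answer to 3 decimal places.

OR: 2.404

ICU-admitted patients without the outcome: 492 − 59 = 433
ward-admitted patients with the outcome: 98 − 59 = 39
ward-admitted patients without the outcome: 727 − 39 = 688
OR = (59 × 688) / (433 × 39) = 40592/16887 ≈ 2.404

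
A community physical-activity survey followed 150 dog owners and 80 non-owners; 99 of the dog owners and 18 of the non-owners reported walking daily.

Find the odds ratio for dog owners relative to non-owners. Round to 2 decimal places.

OR: 6.69

odds, dog owners = 99/51 = 1.9412
odds, non-owners = 18/62 = 0.2903
OR = 1.9412 / 0.2903 = 6.69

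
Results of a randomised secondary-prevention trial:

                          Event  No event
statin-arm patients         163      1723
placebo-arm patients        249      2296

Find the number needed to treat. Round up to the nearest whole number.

88

risk, statin-arm patients = 163/1886 = 0.086426
risk, placebo-arm patients = 249/2545 = 0.097839
absolute risk difference = 0.011413
1 / 0.011413 = 87.619 → round up → 88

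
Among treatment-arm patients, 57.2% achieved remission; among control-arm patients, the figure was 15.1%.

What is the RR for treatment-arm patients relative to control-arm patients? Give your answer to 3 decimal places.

RR = 0.5720 / 0.1510 = 3.788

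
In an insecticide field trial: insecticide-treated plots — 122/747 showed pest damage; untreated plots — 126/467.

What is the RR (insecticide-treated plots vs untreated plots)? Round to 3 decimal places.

RR: 0.605

risk, insecticide-treated plots = 122/747 = 0.1633
risk, untreated plots = 126/467 = 0.2698
RR = 0.1633 / 0.2698 = 0.605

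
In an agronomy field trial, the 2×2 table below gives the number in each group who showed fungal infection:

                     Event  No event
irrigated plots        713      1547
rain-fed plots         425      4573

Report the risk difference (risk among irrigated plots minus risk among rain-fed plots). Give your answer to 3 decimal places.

RD ≈ 0.230

risk, irrigated plots = 713/2260 = 0.3155
risk, rain-fed plots = 425/4998 = 0.0850
risk difference = 0.3155 − 0.0850 = 0.230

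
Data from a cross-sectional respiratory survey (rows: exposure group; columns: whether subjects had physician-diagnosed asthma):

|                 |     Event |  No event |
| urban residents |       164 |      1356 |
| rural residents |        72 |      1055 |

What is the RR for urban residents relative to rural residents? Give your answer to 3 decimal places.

risk, urban residents = 164/1520 = 0.1079
risk, rural residents = 72/1127 = 0.0639
RR = 0.1079 / 0.0639 = 1.689

RR = 1.689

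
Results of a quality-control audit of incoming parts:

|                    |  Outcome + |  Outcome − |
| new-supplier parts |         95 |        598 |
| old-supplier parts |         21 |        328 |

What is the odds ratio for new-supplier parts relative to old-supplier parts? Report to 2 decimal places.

OR = (95 × 328) / (598 × 21) = 31160/12558 ≈ 2.48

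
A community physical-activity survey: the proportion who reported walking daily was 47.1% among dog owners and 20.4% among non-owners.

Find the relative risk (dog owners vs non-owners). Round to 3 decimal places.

RR = 0.4710 / 0.2040 = 2.309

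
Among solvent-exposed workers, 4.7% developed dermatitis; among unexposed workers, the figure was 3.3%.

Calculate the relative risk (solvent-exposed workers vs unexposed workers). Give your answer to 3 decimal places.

RR = 0.04700 / 0.03300 = 1.424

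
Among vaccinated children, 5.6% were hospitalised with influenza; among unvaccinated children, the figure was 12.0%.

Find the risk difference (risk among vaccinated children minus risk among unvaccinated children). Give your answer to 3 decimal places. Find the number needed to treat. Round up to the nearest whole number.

RD = -0.064; NNT = 16

risk difference = 0.0560 − 0.1200 = -0.064
absolute risk difference = 0.064000
1 / 0.064000 = 15.625 → round up → 16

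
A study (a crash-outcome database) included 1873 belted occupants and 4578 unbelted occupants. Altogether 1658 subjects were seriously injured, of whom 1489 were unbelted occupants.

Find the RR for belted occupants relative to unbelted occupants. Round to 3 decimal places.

belted occupants with the outcome: 1658 − 1489 = 169
belted occupants without the outcome: 1873 − 169 = 1704
unbelted occupants without the outcome: 4578 − 1489 = 3089
risk, belted occupants = 169/1873 = 0.0902
risk, unbelted occupants = 1489/4578 = 0.3253
RR = 0.0902 / 0.3253 = 0.277

RR: 0.277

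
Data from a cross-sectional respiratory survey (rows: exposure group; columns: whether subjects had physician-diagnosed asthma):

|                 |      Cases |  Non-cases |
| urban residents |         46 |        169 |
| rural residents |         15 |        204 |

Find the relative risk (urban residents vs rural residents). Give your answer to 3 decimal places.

RR ≈ 3.124

risk, urban residents = 46/215 = 0.2140
risk, rural residents = 15/219 = 0.0685
RR = 0.2140 / 0.0685 = 3.124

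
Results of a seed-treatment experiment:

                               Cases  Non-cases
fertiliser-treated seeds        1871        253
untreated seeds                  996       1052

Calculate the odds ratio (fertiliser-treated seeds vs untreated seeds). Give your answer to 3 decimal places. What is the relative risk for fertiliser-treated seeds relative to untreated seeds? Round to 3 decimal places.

odds, fertiliser-treated seeds = 1871/253 = 7.3953
odds, untreated seeds = 996/1052 = 0.9468
OR = 7.3953 / 0.9468 = 7.811
risk, fertiliser-treated seeds = 1871/2124 = 0.8809
risk, untreated seeds = 996/2048 = 0.4863
RR = 0.8809 / 0.4863 = 1.811

OR = 7.811; RR = 1.811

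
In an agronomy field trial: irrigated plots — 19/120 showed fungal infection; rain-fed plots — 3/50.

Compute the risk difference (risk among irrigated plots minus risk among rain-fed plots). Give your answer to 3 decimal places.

RD: 0.098

risk, irrigated plots = 19/120 = 0.1583
risk, rain-fed plots = 3/50 = 0.0600
risk difference = 0.1583 − 0.0600 = 0.098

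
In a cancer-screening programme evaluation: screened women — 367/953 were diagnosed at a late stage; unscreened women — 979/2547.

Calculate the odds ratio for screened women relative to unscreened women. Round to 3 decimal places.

OR = (367 × 1568) / (586 × 979) = 575456/573694 ≈ 1.003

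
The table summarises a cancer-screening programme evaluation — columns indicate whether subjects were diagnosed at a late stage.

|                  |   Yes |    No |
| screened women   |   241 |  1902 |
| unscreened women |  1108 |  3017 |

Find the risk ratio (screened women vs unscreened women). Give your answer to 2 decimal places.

RR ≈ 0.42

risk, screened women = 241/2143 = 0.1125
risk, unscreened women = 1108/4125 = 0.2686
RR = 0.1125 / 0.2686 = 0.42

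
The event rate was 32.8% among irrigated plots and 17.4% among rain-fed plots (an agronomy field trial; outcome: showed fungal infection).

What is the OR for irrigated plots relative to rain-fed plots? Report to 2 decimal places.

odds, irrigated plots = 0.3280/0.6720 = 0.4881
odds, rain-fed plots = 0.1740/0.8260 = 0.2107
OR = 0.4881 / 0.2107 = 2.32

OR = 2.32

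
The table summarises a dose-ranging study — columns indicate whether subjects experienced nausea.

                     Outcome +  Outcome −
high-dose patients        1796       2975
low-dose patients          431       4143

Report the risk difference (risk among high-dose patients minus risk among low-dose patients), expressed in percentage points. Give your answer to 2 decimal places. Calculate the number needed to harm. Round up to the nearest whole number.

risk, high-dose patients = 1796/4771 = 0.3764
risk, low-dose patients = 431/4574 = 0.0942
risk difference = 0.3764 − 0.0942 = 0.2822 → 28.22 percentage points
absolute risk difference = 0.282213
1 / 0.282213 = 3.543 → round up → 4

RD = 28.22; NNH = 4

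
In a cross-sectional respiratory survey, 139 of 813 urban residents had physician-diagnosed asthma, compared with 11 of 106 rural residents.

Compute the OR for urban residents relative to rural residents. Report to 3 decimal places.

OR = (139 × 95) / (674 × 11) = 13205/7414 ≈ 1.781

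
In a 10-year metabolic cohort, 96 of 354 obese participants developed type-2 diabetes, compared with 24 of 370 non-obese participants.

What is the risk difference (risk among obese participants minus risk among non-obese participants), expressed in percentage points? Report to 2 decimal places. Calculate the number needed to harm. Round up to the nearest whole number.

RD = 20.63; NNH = 5

risk, obese participants = 96/354 = 0.2712
risk, non-obese participants = 24/370 = 0.0649
risk difference = 0.2712 − 0.0649 = 0.2063 → 20.63 percentage points
absolute risk difference = 0.206322
1 / 0.206322 = 4.847 → round up → 5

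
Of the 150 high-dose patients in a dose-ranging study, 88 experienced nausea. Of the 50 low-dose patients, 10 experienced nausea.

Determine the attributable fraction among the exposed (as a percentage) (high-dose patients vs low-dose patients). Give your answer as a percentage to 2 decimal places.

risk, high-dose patients = 88/150 = 0.5867
risk, low-dose patients = 10/50 = 0.2000
AR% = (0.5867 − 0.2000) / 0.5867 = 0.6591 → 65.91%

65.91%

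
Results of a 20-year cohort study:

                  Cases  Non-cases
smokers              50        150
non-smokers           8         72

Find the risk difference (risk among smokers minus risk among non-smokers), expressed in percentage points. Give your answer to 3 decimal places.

risk, smokers = 50/200 = 0.2500
risk, non-smokers = 8/80 = 0.1000
risk difference = 0.2500 − 0.1000 = 0.1500 → 15.000 percentage points

RD: 15.000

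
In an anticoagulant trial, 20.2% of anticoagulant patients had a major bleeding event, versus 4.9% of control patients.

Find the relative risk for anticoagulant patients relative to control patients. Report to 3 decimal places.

RR = 0.20200 / 0.04900 = 4.122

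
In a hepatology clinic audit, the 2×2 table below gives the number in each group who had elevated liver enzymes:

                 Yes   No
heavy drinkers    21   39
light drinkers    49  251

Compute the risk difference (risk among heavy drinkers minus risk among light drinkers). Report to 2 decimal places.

RD: 0.19

risk, heavy drinkers = 21/60 = 0.3500
risk, light drinkers = 49/300 = 0.1633
risk difference = 0.3500 − 0.1633 = 0.19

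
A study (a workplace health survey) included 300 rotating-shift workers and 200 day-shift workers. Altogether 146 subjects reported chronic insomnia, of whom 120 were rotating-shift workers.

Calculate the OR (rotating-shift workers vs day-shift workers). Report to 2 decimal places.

4.46

rotating-shift workers without the outcome: 300 − 120 = 180
day-shift workers with the outcome: 146 − 120 = 26
day-shift workers without the outcome: 200 − 26 = 174
OR = (120 × 174) / (180 × 26) = 20880/4680 ≈ 4.46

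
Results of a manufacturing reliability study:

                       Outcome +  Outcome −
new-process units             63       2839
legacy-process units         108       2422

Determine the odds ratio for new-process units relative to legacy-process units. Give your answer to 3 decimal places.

OR ≈ 0.498

odds, new-process units = 63/2839 = 0.02219
odds, legacy-process units = 108/2422 = 0.04459
OR = 0.02219 / 0.04459 = 0.498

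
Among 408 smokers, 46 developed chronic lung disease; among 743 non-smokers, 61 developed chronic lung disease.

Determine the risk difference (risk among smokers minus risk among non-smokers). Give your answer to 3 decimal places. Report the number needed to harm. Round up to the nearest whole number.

risk, smokers = 46/408 = 0.1127
risk, non-smokers = 61/743 = 0.0821
risk difference = 0.1127 − 0.0821 = 0.031
absolute risk difference = 0.030646
1 / 0.030646 = 32.631 → round up → 33

RD = 0.031; NNH = 33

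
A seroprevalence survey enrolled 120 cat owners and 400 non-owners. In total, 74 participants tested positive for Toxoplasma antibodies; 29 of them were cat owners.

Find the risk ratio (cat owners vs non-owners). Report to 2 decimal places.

RR ≈ 2.15

cat owners without the outcome: 120 − 29 = 91
non-owners with the outcome: 74 − 29 = 45
non-owners without the outcome: 400 − 45 = 355
risk, cat owners = 29/120 = 0.2417
risk, non-owners = 45/400 = 0.1125
RR = 0.2417 / 0.1125 = 2.15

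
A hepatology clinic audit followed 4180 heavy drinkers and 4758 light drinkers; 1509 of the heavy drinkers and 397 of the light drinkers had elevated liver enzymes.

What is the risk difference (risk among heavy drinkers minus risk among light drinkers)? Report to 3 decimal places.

risk, heavy drinkers = 1509/4180 = 0.3610
risk, light drinkers = 397/4758 = 0.0834
risk difference = 0.3610 − 0.0834 = 0.278

0.278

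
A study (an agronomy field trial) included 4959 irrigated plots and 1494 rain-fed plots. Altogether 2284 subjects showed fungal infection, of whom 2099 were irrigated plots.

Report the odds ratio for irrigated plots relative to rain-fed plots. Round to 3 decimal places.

irrigated plots without the outcome: 4959 − 2099 = 2860
rain-fed plots with the outcome: 2284 − 2099 = 185
rain-fed plots without the outcome: 1494 − 185 = 1309
OR = (2099 × 1309) / (2860 × 185) = 2747591/529100 ≈ 5.193

5.193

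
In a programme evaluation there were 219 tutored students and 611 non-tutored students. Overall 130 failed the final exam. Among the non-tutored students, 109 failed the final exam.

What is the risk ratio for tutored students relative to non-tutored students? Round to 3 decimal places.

tutored students with the outcome: 130 − 109 = 21
tutored students without the outcome: 219 − 21 = 198
non-tutored students without the outcome: 611 − 109 = 502
risk, tutored students = 21/219 = 0.0959
risk, non-tutored students = 109/611 = 0.1784
RR = 0.0959 / 0.1784 = 0.538

RR: 0.538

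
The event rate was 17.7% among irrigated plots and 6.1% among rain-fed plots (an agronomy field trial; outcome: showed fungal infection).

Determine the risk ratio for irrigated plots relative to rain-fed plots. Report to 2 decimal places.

RR = 0.1770 / 0.0610 = 2.90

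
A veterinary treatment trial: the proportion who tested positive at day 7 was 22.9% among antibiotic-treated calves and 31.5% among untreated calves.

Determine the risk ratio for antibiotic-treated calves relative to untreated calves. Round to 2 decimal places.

RR = 0.2290 / 0.3150 = 0.73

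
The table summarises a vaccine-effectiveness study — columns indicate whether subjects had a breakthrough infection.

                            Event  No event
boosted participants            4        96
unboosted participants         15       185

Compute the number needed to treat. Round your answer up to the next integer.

29

risk, boosted participants = 4/100 = 0.040000
risk, unboosted participants = 15/200 = 0.075000
absolute risk difference = 0.035000
1 / 0.035000 = 28.571 → round up → 29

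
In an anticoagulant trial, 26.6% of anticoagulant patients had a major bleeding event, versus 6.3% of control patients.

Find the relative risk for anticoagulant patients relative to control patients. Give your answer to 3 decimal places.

RR = 0.2660 / 0.0630 = 4.222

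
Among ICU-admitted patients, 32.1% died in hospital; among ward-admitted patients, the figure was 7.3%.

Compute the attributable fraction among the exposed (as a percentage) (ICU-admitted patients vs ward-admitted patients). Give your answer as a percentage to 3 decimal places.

AR% = (0.3210 − 0.0730) / 0.3210 = 0.7726 → 77.259%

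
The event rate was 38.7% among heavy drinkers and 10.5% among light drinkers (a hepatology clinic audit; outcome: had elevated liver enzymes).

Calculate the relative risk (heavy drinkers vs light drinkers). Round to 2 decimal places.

RR = 0.3870 / 0.1050 = 3.69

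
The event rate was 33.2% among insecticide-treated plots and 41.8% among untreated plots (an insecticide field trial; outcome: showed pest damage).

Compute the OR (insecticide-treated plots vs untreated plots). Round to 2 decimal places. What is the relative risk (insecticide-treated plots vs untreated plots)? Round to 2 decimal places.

OR = 0.69; RR = 0.79

odds, insecticide-treated plots = 0.3320/0.6680 = 0.4970
odds, untreated plots = 0.4180/0.5820 = 0.7182
OR = 0.4970 / 0.7182 = 0.69
RR = 0.3320 / 0.4180 = 0.79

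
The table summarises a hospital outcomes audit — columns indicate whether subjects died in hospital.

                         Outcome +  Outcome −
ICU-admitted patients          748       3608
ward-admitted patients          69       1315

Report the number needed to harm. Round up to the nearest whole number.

NNH = 9

risk, ICU-admitted patients = 748/4356 = 0.171717
risk, ward-admitted patients = 69/1384 = 0.049855
absolute risk difference = 0.121862
1 / 0.121862 = 8.206 → round up → 9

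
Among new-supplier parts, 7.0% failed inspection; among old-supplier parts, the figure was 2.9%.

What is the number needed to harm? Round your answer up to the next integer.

NNH: 25

absolute risk difference = 0.041000
1 / 0.041000 = 24.390 → round up → 25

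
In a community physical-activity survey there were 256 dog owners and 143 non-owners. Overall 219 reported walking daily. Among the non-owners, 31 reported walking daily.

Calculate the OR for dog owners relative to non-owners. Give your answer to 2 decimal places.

9.99

dog owners with the outcome: 219 − 31 = 188
dog owners without the outcome: 256 − 188 = 68
non-owners without the outcome: 143 − 31 = 112
odds, dog owners = 188/68 = 2.7647
odds, non-owners = 31/112 = 0.2768
OR = 2.7647 / 0.2768 = 9.99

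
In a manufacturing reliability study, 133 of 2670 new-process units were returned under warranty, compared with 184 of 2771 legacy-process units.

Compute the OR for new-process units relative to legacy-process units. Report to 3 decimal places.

OR = (133 × 2587) / (2537 × 184) = 344071/466808 ≈ 0.737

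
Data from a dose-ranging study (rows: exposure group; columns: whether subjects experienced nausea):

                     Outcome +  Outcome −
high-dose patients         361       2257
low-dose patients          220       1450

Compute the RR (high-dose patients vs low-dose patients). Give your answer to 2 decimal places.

RR ≈ 1.05

risk, high-dose patients = 361/2618 = 0.1379
risk, low-dose patients = 220/1670 = 0.1317
RR = 0.1379 / 0.1317 = 1.05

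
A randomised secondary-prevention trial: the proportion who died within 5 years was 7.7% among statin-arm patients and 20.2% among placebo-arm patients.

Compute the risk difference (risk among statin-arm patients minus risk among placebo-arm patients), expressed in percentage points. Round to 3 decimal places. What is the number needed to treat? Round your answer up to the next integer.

risk difference = 0.0770 − 0.2020 = -0.1250 → -12.500 percentage points
absolute risk difference = 0.125000
1 / 0.125000 = 8.000 → round up → 8

RD = -12.500; NNT = 8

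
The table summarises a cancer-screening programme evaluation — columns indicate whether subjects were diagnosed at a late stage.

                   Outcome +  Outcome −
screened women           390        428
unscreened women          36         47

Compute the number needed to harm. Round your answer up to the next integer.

24

risk, screened women = 390/818 = 0.476773
risk, unscreened women = 36/83 = 0.433735
absolute risk difference = 0.043038
1 / 0.043038 = 23.235 → round up → 24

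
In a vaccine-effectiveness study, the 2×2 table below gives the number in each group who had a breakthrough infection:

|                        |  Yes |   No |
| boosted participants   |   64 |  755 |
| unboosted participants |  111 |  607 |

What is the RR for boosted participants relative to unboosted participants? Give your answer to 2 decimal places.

risk, boosted participants = 64/819 = 0.0781
risk, unboosted participants = 111/718 = 0.1546
RR = 0.0781 / 0.1546 = 0.51

0.51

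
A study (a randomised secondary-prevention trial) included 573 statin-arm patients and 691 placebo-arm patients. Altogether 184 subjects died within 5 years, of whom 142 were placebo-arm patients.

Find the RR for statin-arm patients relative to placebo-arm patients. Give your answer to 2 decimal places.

statin-arm patients with the outcome: 184 − 142 = 42
statin-arm patients without the outcome: 573 − 42 = 531
placebo-arm patients without the outcome: 691 − 142 = 549
risk, statin-arm patients = 42/573 = 0.0733
risk, placebo-arm patients = 142/691 = 0.2055
RR = 0.0733 / 0.2055 = 0.36

RR: 0.36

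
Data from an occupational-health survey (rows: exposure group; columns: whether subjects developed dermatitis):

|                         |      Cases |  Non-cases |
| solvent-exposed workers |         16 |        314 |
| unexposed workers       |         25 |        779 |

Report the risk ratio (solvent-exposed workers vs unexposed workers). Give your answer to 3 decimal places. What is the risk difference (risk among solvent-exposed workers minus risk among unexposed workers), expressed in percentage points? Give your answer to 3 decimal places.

RR = 1.559; RD = 1.739

risk, solvent-exposed workers = 16/330 = 0.04848
risk, unexposed workers = 25/804 = 0.03109
RR = 0.04848 / 0.03109 = 1.559
risk difference = 0.04848 − 0.03109 = 0.01739 → 1.739 percentage points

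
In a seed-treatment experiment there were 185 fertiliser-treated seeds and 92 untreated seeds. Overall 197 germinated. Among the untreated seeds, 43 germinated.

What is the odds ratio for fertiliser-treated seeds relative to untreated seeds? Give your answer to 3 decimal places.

fertiliser-treated seeds with the outcome: 197 − 43 = 154
fertiliser-treated seeds without the outcome: 185 − 154 = 31
untreated seeds without the outcome: 92 − 43 = 49
odds, fertiliser-treated seeds = 154/31 = 4.9677
odds, untreated seeds = 43/49 = 0.8776
OR = 4.9677 / 0.8776 = 5.661

5.661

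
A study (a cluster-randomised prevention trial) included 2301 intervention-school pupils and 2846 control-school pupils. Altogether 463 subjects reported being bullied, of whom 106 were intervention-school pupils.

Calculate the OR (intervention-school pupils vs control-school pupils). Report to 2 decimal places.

OR: 0.34

intervention-school pupils without the outcome: 2301 − 106 = 2195
control-school pupils with the outcome: 463 − 106 = 357
control-school pupils without the outcome: 2846 − 357 = 2489
OR = (106 × 2489) / (2195 × 357) = 263834/783615 ≈ 0.34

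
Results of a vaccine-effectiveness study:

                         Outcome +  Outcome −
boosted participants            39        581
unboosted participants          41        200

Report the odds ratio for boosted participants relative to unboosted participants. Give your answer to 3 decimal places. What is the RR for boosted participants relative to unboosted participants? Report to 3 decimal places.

OR = 0.327; RR = 0.370

OR = (39 × 200) / (581 × 41) = 7800/23821 ≈ 0.327
risk, boosted participants = 39/620 = 0.0629
risk, unboosted participants = 41/241 = 0.1701
RR = 0.0629 / 0.1701 = 0.370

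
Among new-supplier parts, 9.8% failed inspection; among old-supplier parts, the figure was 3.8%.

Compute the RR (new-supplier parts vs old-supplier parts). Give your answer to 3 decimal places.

RR = 0.09800 / 0.03800 = 2.579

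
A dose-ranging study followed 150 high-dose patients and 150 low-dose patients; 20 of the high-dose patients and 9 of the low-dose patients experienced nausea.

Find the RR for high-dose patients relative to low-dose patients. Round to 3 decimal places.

2.222

risk, high-dose patients = 20/150 = 0.1333
risk, low-dose patients = 9/150 = 0.0600
RR = 0.1333 / 0.0600 = 2.222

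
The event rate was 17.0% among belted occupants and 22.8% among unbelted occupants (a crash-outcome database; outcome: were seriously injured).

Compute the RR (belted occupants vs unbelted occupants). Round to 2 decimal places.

RR = 0.1700 / 0.2280 = 0.75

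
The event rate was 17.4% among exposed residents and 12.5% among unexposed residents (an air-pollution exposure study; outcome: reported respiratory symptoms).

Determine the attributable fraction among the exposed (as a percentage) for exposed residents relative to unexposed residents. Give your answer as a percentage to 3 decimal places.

AR% = (0.1740 − 0.1250) / 0.1740 = 0.2816 → 28.161%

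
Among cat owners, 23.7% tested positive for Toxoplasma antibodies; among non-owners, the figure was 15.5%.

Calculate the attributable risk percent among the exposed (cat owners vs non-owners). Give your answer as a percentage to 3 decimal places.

AR% = (0.2370 − 0.1550) / 0.2370 = 0.3460 → 34.599%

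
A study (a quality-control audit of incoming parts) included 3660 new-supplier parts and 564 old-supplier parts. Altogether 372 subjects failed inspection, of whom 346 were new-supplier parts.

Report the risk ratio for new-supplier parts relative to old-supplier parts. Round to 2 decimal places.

new-supplier parts without the outcome: 3660 − 346 = 3314
old-supplier parts with the outcome: 372 − 346 = 26
old-supplier parts without the outcome: 564 − 26 = 538
risk, new-supplier parts = 346/3660 = 0.09454
risk, old-supplier parts = 26/564 = 0.04610
RR = 0.09454 / 0.04610 = 2.05

2.05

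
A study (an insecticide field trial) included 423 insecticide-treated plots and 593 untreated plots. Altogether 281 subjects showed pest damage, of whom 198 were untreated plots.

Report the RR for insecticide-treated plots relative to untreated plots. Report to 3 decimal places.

insecticide-treated plots with the outcome: 281 − 198 = 83
insecticide-treated plots without the outcome: 423 − 83 = 340
untreated plots without the outcome: 593 − 198 = 395
risk, insecticide-treated plots = 83/423 = 0.1962
risk, untreated plots = 198/593 = 0.3339
RR = 0.1962 / 0.3339 = 0.588

0.588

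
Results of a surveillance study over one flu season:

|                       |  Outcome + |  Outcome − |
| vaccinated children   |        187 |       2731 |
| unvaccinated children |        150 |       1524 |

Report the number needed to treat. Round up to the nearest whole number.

risk, vaccinated children = 187/2918 = 0.064085
risk, unvaccinated children = 150/1674 = 0.089606
absolute risk difference = 0.025521
1 / 0.025521 = 39.183 → round up → 40

NNT = 40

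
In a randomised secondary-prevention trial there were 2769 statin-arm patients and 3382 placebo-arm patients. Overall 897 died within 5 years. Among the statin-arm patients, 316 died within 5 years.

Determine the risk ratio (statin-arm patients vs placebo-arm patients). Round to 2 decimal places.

RR ≈ 0.66

statin-arm patients without the outcome: 2769 − 316 = 2453
placebo-arm patients with the outcome: 897 − 316 = 581
placebo-arm patients without the outcome: 3382 − 581 = 2801
risk, statin-arm patients = 316/2769 = 0.1141
risk, placebo-arm patients = 581/3382 = 0.1718
RR = 0.1141 / 0.1718 = 0.66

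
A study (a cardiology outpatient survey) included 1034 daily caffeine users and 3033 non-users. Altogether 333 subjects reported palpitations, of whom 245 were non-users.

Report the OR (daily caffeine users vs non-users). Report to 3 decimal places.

OR ≈ 1.059

daily caffeine users with the outcome: 333 − 245 = 88
daily caffeine users without the outcome: 1034 − 88 = 946
non-users without the outcome: 3033 − 245 = 2788
OR = (88 × 2788) / (946 × 245) = 245344/231770 ≈ 1.059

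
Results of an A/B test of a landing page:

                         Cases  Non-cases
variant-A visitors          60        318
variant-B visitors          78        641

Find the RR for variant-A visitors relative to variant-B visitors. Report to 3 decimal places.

1.463

risk, variant-A visitors = 60/378 = 0.1587
risk, variant-B visitors = 78/719 = 0.1085
RR = 0.1587 / 0.1085 = 1.463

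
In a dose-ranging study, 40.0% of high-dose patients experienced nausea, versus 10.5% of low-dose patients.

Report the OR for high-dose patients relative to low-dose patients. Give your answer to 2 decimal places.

odds, high-dose patients = 0.4000/0.6000 = 0.6667
odds, low-dose patients = 0.1050/0.8950 = 0.1173
OR = 0.6667 / 0.1173 = 5.68

5.68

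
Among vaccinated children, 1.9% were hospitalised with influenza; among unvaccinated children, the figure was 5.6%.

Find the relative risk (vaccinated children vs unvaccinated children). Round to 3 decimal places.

RR = 0.01900 / 0.05600 = 0.339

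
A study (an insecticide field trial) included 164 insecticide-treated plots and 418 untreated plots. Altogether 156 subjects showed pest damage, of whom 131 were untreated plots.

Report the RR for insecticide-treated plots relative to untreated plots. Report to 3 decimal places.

insecticide-treated plots with the outcome: 156 − 131 = 25
insecticide-treated plots without the outcome: 164 − 25 = 139
untreated plots without the outcome: 418 − 131 = 287
risk, insecticide-treated plots = 25/164 = 0.1524
risk, untreated plots = 131/418 = 0.3134
RR = 0.1524 / 0.3134 = 0.486

RR = 0.486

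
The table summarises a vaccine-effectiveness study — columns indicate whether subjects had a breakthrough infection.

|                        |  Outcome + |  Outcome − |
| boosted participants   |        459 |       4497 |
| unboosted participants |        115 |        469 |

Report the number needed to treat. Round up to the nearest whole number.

risk, boosted participants = 459/4956 = 0.092615
risk, unboosted participants = 115/584 = 0.196918
absolute risk difference = 0.104303
1 / 0.104303 = 9.587 → round up → 10

10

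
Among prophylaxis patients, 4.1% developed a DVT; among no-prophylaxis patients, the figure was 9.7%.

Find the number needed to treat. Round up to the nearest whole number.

NNT: 18

absolute risk difference = 0.056000
1 / 0.056000 = 17.857 → round up → 18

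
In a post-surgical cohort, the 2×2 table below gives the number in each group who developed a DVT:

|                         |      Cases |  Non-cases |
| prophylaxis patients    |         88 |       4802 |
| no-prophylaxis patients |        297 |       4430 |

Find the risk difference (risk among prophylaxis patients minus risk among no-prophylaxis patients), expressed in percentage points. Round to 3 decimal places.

RD = -4.483

risk, prophylaxis patients = 88/4890 = 0.01800
risk, no-prophylaxis patients = 297/4727 = 0.06283
risk difference = 0.01800 − 0.06283 = -0.04483 → -4.483 percentage points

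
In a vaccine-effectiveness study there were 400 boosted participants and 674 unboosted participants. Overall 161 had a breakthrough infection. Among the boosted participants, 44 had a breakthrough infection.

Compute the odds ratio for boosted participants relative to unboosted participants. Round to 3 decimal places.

boosted participants without the outcome: 400 − 44 = 356
unboosted participants with the outcome: 161 − 44 = 117
unboosted participants without the outcome: 674 − 117 = 557
OR = (44 × 557) / (356 × 117) = 24508/41652 ≈ 0.588

OR = 0.588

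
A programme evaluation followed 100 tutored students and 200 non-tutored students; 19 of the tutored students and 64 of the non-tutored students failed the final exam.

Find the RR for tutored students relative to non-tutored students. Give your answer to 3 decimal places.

risk, tutored students = 19/100 = 0.1900
risk, non-tutored students = 64/200 = 0.3200
RR = 0.1900 / 0.3200 = 0.594

0.594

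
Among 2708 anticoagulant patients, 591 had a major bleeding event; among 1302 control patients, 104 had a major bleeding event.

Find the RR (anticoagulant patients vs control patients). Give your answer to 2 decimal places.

risk, anticoagulant patients = 591/2708 = 0.2182
risk, control patients = 104/1302 = 0.0799
RR = 0.2182 / 0.0799 = 2.73

2.73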